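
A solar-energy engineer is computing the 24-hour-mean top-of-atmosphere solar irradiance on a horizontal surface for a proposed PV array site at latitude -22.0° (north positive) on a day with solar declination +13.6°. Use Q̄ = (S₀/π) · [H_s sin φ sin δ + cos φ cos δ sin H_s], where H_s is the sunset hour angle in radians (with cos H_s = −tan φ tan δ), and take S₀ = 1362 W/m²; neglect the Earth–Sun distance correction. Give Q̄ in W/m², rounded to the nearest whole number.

333 W/m²

The sunset hour angle satisfies cos H_s = −tan φ tan δ = 0.0977, giving H_s = 84.39°. In radians, H_s = 1.4729.
H_s sin φ sin δ = 1.4729 × -0.3746 × 0.2351 = -0.1297.
cos φ cos δ sin H_s = 0.9272 × 0.9720 × 0.9952 = 0.8969.
Q̄ = (1362/π) × (-0.1297 + 0.8969) = 433.54 × 0.7672 = 332.61 W/m².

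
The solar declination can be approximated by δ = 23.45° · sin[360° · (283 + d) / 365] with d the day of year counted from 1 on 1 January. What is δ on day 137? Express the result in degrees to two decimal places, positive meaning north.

360 × (283 + 137) / 365 = 414.247°; sin(414.247°) = 0.8115.
δ = 23.45 × 0.8115 = 19.030° ≈ +19.03°.

+19.03°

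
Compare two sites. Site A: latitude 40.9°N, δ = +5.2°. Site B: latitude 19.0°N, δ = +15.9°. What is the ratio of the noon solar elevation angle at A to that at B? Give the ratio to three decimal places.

A: 90° − |40.9 − (5.2)| = 54.30°.
B: 90° − |19.0 − (15.9)| = 86.90°.
Ratio A/B = 54.3000 / 86.9000 = 0.6249.

0.625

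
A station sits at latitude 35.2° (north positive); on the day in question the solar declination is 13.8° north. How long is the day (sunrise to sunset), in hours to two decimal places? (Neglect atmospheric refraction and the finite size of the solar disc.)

13.33 hours

cos H_s = −tan(35.2°) · tan(13.8°) = -0.1733, so H_s = arccos(-0.1733) = 99.98°.
Day length = 2 H_s / 15° h⁻¹ = 199.96° / 15 = 13.331 h.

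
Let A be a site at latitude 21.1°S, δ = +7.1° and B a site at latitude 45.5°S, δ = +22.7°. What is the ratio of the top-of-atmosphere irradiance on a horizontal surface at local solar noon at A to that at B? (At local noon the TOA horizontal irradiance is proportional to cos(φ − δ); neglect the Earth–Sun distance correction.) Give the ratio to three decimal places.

A: cos θ_z = cos(-21.1° − (7.1°)) = 0.8813.
B: cos θ_z = cos(-45.5° − (22.7°)) = 0.3714.
Ratio A/B = 0.8813 / 0.3714 = 2.3729.

2.373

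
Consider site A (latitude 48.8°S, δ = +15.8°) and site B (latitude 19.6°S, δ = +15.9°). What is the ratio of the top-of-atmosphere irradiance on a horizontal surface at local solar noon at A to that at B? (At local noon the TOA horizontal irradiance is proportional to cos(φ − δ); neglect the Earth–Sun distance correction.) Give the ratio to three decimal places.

0.527

A: cos θ_z = cos(-48.8° − (15.8°)) = 0.4289.
B: cos θ_z = cos(-19.6° − (15.9°)) = 0.8141.
Ratio A/B = 0.4289 / 0.8141 = 0.5268.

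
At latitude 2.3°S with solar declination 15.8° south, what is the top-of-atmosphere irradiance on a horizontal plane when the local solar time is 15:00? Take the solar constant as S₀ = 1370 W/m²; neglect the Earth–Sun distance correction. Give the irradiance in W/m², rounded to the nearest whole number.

946 W/m²

Hour angle H = 15° × (15 − 12) = 45.00°.
With φ = -2.3°, δ = -15.8°, H = 45.00°: sin φ sin δ = 0.0109, cos φ cos δ cos H = 0.6798, so cos θ_z = 0.6907.
Top-of-atmosphere irradiance = S₀ cos θ_z = 1370 × 0.6907 = 946.26 W/m².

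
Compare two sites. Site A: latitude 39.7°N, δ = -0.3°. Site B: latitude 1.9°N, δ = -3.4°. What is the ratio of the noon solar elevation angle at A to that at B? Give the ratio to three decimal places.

A: 90° − |39.7 − (-0.3)| = 50.00°.
B: 90° − |1.9 − (-3.4)| = 84.70°.
Ratio A/B = 50.0000 / 84.7000 = 0.5903.

0.590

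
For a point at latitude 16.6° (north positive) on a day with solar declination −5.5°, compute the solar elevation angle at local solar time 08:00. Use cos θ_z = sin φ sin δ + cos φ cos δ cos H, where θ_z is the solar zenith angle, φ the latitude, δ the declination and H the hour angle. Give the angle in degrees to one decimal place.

Hour angle H = 15° × (8 − 12) = -60.00°.
cos θ_z = sin φ sin δ + cos φ cos δ cos H = (0.2857)(-0.0958) + (0.9583)(0.9954)(0.5000) = 0.4496.
θ_z = arccos(0.4496) = 63.28°, so the elevation is 90° − 63.28° = 26.72°.

26.7°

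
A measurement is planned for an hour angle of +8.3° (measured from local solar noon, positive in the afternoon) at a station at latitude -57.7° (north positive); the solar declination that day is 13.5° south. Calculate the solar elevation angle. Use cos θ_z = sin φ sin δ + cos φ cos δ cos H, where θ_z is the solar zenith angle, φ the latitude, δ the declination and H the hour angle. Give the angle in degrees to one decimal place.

cos θ_z = sin φ sin δ + cos φ cos δ cos H = (-0.8453)(-0.2334) + (0.5344)(0.9724)(0.9895) = 0.7115.
θ_z = arccos(0.7115) = 44.64°, so the elevation is 90° − 44.64° = 45.36°.

45.4°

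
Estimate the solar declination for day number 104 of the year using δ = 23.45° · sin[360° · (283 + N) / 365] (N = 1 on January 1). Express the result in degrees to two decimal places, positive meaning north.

+8.67°

360 × (283 + 104) / 365 = 381.699°; sin(381.699°) = 0.3697.
δ = 23.45 × 0.3697 = 8.669° ≈ +8.67°.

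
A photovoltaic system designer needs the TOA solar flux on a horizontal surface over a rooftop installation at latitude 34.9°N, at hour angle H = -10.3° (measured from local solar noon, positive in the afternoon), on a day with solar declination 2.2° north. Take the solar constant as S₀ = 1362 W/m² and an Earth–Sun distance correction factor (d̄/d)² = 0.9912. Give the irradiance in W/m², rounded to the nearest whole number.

1118 W/m²

cos θ_z = sin φ sin δ + cos φ cos δ cos H = (0.5721)(0.0384) + (0.8202)(0.9993)(0.9839) = 0.8284.
Top-of-atmosphere irradiance = S₀ (d̄/d)² cos θ_z = 1362 × 0.9912 × 0.8284 = 1118.35 W/m².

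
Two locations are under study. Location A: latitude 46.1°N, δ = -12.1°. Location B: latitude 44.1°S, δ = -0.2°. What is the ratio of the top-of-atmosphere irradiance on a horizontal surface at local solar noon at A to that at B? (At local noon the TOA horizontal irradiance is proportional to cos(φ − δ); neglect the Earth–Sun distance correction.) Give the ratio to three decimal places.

A: cos θ_z = cos(46.1° − (-12.1°)) = 0.5270.
B: cos θ_z = cos(-44.1° − (-0.2°)) = 0.7206.
Ratio A/B = 0.5270 / 0.7206 = 0.7313.

0.731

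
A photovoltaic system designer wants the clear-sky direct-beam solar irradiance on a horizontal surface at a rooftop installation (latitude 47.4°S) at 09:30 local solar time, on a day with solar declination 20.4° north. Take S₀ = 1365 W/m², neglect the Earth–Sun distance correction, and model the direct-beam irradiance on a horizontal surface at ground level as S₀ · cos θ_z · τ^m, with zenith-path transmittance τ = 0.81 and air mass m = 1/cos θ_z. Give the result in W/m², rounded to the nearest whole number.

143 W/m²

Hour angle H = 15° × (9.5 − 12) = -37.50°.
cos θ_z = sin(-47.4°) sin(20.4°) + cos(-47.4°) cos(20.4°) cos(-37.50°) = -0.2566 + 0.5033 = 0.2467.
Air mass m = 1/cos θ_z = 1/0.2467 = 4.054; τ^m = 0.81^4.054 = 0.4256.
Surface direct beam = 1365 × 0.2467 × 0.4256 = 143.32 W/m².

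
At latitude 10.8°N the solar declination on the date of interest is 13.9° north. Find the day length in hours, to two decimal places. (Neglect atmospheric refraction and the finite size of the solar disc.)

−tan φ tan δ = −(0.1908)(0.2475) = -0.0472; H_s = arccos(-0.0472) = 92.71°.
Day length = 2 H_s / 15° h⁻¹ = 185.42° / 15 = 12.361 h.

12.36 hours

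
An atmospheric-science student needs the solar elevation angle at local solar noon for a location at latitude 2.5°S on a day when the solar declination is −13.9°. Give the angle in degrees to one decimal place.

78.6°

At local solar noon the hour angle is zero, so the elevation is 90° − |φ − δ| = 90° − |-2.5° − (-13.9°)| = 90° − 11.4° = 78.6°.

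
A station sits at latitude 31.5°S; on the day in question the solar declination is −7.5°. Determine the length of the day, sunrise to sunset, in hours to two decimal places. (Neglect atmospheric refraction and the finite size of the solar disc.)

−tan φ tan δ = −(-0.6128)(-0.1317) = -0.0807; H_s = arccos(-0.0807) = 94.63°.
Day length = 2 H_s / 15° h⁻¹ = 189.26° / 15 = 12.617 h.

12.62 hours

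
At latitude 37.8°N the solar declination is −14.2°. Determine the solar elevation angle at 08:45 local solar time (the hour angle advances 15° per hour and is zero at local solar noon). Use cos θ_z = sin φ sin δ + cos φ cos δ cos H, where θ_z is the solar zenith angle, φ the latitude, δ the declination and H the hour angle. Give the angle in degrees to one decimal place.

20.8°

Hour angle H = 15° × (8.75 − 12) = -48.75°.
With φ = 37.8°, δ = -14.2°, H = -48.75°: sin φ sin δ = -0.1504, cos φ cos δ cos H = 0.5051, so cos θ_z = 0.3547.
θ_z = arccos(0.3547) = 69.22°, so the elevation is 90° − 69.22° = 20.78°.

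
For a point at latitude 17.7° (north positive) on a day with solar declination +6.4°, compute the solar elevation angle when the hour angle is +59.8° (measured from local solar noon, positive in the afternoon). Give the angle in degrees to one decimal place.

cos θ_z = sin(17.7°) sin(6.4°) + cos(17.7°) cos(6.4°) cos(59.80°) = 0.0339 + 0.4762 = 0.5101.
θ_z = arccos(0.5101) = 59.33°, so the elevation is 90° − 59.33° = 30.67°.

30.7°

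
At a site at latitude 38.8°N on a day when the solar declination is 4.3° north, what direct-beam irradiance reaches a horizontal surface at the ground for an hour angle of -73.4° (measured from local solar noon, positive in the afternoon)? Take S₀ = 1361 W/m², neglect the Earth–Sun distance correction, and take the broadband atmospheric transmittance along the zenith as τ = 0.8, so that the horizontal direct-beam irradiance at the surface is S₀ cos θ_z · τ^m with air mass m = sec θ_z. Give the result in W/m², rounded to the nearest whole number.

160 W/m²

cos θ_z = sin φ sin δ + cos φ cos δ cos H = (0.6266)(0.0750) + (0.7793)(0.9972)(0.2857) = 0.2690.
Air mass m = 1/cos θ_z = 1/0.2690 = 3.717; τ^m = 0.8^3.717 = 0.4363.
Surface direct beam = 1361 × 0.2690 × 0.4363 = 159.73 W/m².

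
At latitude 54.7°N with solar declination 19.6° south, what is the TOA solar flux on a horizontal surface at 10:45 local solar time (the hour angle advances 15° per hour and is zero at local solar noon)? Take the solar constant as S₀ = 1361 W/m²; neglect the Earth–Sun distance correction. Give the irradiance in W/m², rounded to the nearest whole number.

Hour angle H = 15° × (10.75 − 12) = -18.75°.
cos θ_z = sin φ sin δ + cos φ cos δ cos H = (0.8161)(-0.3355) + (0.5779)(0.9421)(0.9469) = 0.2417.
Top-of-atmosphere irradiance = S₀ cos θ_z = 1361 × 0.2417 = 328.95 W/m².

329 W/m²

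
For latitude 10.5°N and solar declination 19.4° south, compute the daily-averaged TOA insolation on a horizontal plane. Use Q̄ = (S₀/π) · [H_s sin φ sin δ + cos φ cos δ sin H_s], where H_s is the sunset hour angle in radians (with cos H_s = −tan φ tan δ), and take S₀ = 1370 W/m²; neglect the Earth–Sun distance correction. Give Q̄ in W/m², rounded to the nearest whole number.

364 W/m²

−tan φ tan δ = −(0.1853)(-0.3522) = 0.0653; H_s = arccos(0.0653) = 86.26°. In radians, H_s = 1.5055.
H_s sin φ sin δ = 1.5055 × 0.1822 × -0.3322 = -0.0911.
cos φ cos δ sin H_s = 0.9833 × 0.9432 × 0.9979 = 0.9255.
Q̄ = (1370/π) × (-0.0911 + 0.9255) = 436.08 × 0.8344 = 363.87 W/m².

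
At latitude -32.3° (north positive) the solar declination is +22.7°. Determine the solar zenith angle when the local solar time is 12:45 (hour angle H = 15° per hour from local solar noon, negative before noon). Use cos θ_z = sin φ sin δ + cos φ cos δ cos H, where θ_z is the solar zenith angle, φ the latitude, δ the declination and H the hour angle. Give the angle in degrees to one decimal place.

56.0°

Hour angle H = 15° × (12.75 − 12) = 11.25°.
With φ = -32.3°, δ = 22.7°, H = 11.25°: sin φ sin δ = -0.2062, cos φ cos δ cos H = 0.7648, so cos θ_z = 0.5586.
θ_z = arccos(0.5586) = 56.04°.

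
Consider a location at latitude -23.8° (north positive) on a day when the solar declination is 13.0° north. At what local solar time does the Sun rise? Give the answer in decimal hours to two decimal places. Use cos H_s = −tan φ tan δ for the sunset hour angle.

6.39 h

The sunset hour angle satisfies cos H_s = −tan φ tan δ = 0.1018, giving H_s = 84.16°.
Sunrise is at 12 − H_s/15 = 12 − 5.611 = 6.389 h local solar time.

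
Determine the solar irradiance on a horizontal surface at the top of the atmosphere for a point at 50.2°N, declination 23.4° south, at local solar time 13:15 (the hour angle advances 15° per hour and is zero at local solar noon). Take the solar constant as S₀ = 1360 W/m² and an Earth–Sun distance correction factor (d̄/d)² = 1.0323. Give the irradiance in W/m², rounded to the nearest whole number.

Hour angle H = 15° × (13.25 − 12) = 18.75°.
cos θ_z = sin(50.2°) sin(-23.4°) + cos(50.2°) cos(-23.4°) cos(18.75°) = -0.3051 + 0.5563 = 0.2512.
Top-of-atmosphere irradiance = S₀ (d̄/d)² cos θ_z = 1360 × 1.0323 × 0.2512 = 352.67 W/m².

353 W/m²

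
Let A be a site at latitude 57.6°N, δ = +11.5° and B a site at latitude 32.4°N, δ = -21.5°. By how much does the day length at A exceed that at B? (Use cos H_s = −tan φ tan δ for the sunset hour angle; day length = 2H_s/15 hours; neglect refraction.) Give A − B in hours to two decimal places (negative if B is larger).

+4.42 h

A: H_s = arccos(−tan 57.6° · tan 11.5°) = 108.70°, so 2H_s/15 = 14.4933 h.
B: H_s = arccos(−tan 32.4° · tan -21.5°) = 75.52°, so 2H_s/15 = 10.0693 h.
A − B = 14.4933 − 10.0693 = 4.4240 h.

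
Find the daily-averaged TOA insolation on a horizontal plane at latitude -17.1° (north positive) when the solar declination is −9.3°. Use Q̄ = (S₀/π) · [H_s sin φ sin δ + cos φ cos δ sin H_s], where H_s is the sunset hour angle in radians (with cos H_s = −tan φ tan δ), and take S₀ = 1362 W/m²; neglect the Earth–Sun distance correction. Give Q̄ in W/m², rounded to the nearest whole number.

cos H_s = −tan(-17.1°) · tan(-9.3°) = -0.0504, so H_s = arccos(-0.0504) = 92.89°. In radians, H_s = 1.6212.
H_s sin φ sin δ = 1.6212 × -0.2940 × -0.1616 = 0.0770.
cos φ cos δ sin H_s = 0.9558 × 0.9869 × 0.9987 = 0.9421.
Q̄ = (1362/π) × (0.0770 + 0.9421) = 433.54 × 1.0191 = 441.82 W/m².

442 W/m²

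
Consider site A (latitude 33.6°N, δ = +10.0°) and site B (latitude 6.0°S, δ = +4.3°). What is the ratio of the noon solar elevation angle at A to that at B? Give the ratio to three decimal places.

0.833

A: 90° − |33.6 − (10.0)| = 66.40°.
B: 90° − |-6.0 − (4.3)| = 79.70°.
Ratio A/B = 66.4000 / 79.7000 = 0.8331.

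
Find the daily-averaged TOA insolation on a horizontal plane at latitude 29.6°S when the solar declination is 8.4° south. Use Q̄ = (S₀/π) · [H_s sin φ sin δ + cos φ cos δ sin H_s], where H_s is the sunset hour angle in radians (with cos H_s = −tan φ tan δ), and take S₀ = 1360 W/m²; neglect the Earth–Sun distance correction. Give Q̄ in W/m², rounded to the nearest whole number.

423 W/m²

−tan φ tan δ = −(-0.5681)(-0.1477) = -0.0839; H_s = arccos(-0.0839) = 94.81°. In radians, H_s = 1.6547.
H_s sin φ sin δ = 1.6547 × -0.4939 × -0.1461 = 0.1194.
cos φ cos δ sin H_s = 0.8695 × 0.9893 × 0.9965 = 0.8572.
Q̄ = (1360/π) × (0.1194 + 0.8572) = 432.90 × 0.9766 = 422.77 W/m².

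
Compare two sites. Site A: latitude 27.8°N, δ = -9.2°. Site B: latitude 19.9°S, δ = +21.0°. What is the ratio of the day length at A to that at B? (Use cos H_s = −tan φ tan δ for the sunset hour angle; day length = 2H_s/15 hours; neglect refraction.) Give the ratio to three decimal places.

1.038

A: H_s = arccos(−tan 27.8° · tan -9.2°) = 85.10°, so 2H_s/15 = 11.3467 h.
B: H_s = arccos(−tan -19.9° · tan 21.0°) = 82.01°, so 2H_s/15 = 10.9347 h.
Ratio A/B = 11.3467 / 10.9347 = 1.0377.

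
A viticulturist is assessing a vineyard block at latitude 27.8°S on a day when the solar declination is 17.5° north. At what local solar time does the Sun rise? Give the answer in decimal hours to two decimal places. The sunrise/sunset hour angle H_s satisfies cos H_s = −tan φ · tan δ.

The sunset hour angle satisfies cos H_s = −tan φ tan δ = 0.1662, giving H_s = 80.43°.
Sunrise is at 12 − H_s/15 = 12 − 5.362 = 6.638 h local solar time.

6.64 h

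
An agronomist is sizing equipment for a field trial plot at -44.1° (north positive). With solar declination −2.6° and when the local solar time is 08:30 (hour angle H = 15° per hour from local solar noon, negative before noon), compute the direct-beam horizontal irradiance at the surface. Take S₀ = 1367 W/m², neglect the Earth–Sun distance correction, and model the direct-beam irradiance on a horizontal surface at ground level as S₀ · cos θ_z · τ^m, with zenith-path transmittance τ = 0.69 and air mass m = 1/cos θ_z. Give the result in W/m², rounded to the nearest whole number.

Hour angle H = 15° × (8.5 − 12) = -52.50°.
With φ = -44.1°, δ = -2.6°, H = -52.50°: sin φ sin δ = 0.0316, cos φ cos δ cos H = 0.4367, so cos θ_z = 0.4683.
Air mass m = 1/cos θ_z = 1/0.4683 = 2.135; τ^m = 0.69^2.135 = 0.4528.
Surface direct beam = 1367 × 0.4683 × 0.4528 = 289.87 W/m².

290 W/m²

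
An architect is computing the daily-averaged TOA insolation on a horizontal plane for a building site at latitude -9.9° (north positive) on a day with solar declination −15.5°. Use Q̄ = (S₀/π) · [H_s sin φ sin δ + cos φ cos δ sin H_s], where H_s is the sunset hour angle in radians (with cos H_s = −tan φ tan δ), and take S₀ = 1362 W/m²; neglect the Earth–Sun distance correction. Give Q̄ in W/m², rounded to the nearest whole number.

443 W/m²

−tan φ tan δ = −(-0.1745)(-0.2773) = -0.0484; H_s = arccos(-0.0484) = 92.77°. In radians, H_s = 1.6191.
H_s sin φ sin δ = 1.6191 × -0.1719 × -0.2672 = 0.0744.
cos φ cos δ sin H_s = 0.9851 × 0.9636 × 0.9988 = 0.9481.
Q̄ = (1362/π) × (0.0744 + 0.9481) = 433.54 × 1.0225 = 443.29 W/m².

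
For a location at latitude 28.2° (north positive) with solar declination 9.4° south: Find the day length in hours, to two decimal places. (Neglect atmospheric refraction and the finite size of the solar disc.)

11.32 hours

The sunset hour angle satisfies cos H_s = −tan φ tan δ = 0.0888, giving H_s = 84.91°.
Day length = 2 H_s / 15° h⁻¹ = 169.82° / 15 = 11.321 h.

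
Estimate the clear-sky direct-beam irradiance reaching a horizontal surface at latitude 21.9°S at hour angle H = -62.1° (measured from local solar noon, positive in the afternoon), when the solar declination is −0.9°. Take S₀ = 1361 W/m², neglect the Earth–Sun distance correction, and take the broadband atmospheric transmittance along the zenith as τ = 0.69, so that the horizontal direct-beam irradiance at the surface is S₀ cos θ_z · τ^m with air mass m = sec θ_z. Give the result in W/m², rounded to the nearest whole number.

cos θ_z = sin φ sin δ + cos φ cos δ cos H = (-0.3730)(-0.0157) + (0.9278)(0.9999)(0.4679) = 0.4399.
Air mass m = 1/cos θ_z = 1/0.4399 = 2.273; τ^m = 0.69^2.273 = 0.4302.
Surface direct beam = 1361 × 0.4399 × 0.4302 = 257.56 W/m².

258 W/m²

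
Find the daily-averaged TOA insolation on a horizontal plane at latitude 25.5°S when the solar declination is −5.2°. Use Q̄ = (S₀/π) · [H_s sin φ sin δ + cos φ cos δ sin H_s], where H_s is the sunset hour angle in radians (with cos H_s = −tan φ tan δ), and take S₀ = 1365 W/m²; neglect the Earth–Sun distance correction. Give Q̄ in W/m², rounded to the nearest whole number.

cos H_s = −tan(-25.5°) · tan(-5.2°) = -0.0434, so H_s = arccos(-0.0434) = 92.49°. In radians, H_s = 1.6143.
H_s sin φ sin δ = 1.6143 × -0.4305 × -0.0906 = 0.0630.
cos φ cos δ sin H_s = 0.9026 × 0.9959 × 0.9991 = 0.8981.
Q̄ = (1365/π) × (0.0630 + 0.8981) = 434.49 × 0.9611 = 417.59 W/m².

418 W/m²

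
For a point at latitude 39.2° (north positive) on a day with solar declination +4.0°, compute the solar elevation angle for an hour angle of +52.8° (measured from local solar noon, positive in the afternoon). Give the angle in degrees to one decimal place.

cos θ_z = sin φ sin δ + cos φ cos δ cos H = (0.6320)(0.0698) + (0.7749)(0.9976)(0.6046) = 0.5115.
θ_z = arccos(0.5115) = 59.24°, so the elevation is 90° − 59.24° = 30.76°.

30.8°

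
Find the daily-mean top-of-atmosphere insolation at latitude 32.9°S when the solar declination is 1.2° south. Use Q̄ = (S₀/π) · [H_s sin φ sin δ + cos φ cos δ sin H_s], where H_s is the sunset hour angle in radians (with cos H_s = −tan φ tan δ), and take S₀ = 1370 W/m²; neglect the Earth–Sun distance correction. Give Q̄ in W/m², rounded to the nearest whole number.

−tan φ tan δ = −(-0.6469)(-0.0209) = -0.0135; H_s = arccos(-0.0135) = 90.77°. In radians, H_s = 1.5842.
H_s sin φ sin δ = 1.5842 × -0.5432 × -0.0209 = 0.0180.
cos φ cos δ sin H_s = 0.8396 × 0.9998 × 0.9999 = 0.8393.
Q̄ = (1370/π) × (0.0180 + 0.8393) = 436.08 × 0.8573 = 373.85 W/m².

374 W/m²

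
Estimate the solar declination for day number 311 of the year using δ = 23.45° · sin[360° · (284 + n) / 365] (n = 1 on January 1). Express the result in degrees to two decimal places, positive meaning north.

360 × (284 + 311) / 365 = 586.849°; sin(586.849°) = -0.7296.
δ = 23.45 × -0.7296 = -17.109° ≈ -17.11°.

-17.11°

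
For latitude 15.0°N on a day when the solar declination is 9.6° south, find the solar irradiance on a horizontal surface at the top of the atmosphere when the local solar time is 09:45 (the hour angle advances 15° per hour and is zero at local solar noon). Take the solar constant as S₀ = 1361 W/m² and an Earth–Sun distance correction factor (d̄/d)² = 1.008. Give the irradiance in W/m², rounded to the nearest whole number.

1027 W/m²

Hour angle H = 15° × (9.75 − 12) = -33.75°.
cos θ_z = sin φ sin δ + cos φ cos δ cos H = (0.2588)(-0.1668) + (0.9659)(0.9860)(0.8315) = 0.7487.
Top-of-atmosphere irradiance = S₀ (d̄/d)² cos θ_z = 1361 × 1.008 × 0.7487 = 1027.13 W/m².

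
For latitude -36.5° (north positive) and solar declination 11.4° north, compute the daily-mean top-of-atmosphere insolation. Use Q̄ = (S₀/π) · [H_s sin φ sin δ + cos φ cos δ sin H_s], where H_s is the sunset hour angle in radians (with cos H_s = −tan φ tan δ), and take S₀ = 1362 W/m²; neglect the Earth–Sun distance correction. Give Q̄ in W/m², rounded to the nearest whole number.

265 W/m²

cos H_s = −tan(-36.5°) · tan(11.4°) = 0.1492, so H_s = arccos(0.1492) = 81.42°. In radians, H_s = 1.4210.
H_s sin φ sin δ = 1.4210 × -0.5948 × 0.1977 = -0.1671.
cos φ cos δ sin H_s = 0.8039 × 0.9803 × 0.9888 = 0.7792.
Q̄ = (1362/π) × (-0.1671 + 0.7792) = 433.54 × 0.6121 = 265.37 W/m².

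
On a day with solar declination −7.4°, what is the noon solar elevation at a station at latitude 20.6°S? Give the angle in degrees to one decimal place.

At local solar noon the hour angle is zero, so the elevation is 90° − |φ − δ| = 90° − |-20.6° − (-7.4°)| = 90° − 13.2° = 76.8°.

76.8°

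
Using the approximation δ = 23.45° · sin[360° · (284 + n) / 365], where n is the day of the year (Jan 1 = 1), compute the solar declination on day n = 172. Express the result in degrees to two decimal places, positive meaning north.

360 × (284 + 172) / 365 = 449.753°; sin(449.753°) = 1.0000.
δ = 23.45 × 1.0000 = 23.450° ≈ +23.45°.

+23.45°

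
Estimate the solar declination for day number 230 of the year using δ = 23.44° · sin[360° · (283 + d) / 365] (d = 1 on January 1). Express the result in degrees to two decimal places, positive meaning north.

+13.12°

360 × (283 + 230) / 365 = 505.973°; sin(505.973°) = 0.5596.
δ = 23.44 × 0.5596 = 13.117° ≈ +13.12°.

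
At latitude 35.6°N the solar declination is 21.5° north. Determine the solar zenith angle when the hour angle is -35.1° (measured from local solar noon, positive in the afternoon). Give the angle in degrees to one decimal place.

33.7°

cos θ_z = sin φ sin δ + cos φ cos δ cos H = (0.5821)(0.3665) + (0.8131)(0.9304)(0.8181) = 0.8322.
θ_z = arccos(0.8322) = 33.67°.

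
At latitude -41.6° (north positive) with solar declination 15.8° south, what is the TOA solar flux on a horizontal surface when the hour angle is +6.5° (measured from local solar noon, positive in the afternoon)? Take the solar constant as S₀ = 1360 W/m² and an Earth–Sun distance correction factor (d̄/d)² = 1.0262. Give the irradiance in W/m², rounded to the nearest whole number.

With φ = -41.6°, δ = -15.8°, H = 6.50°: sin φ sin δ = 0.1808, cos φ cos δ cos H = 0.7149, so cos θ_z = 0.8957.
Top-of-atmosphere irradiance = S₀ (d̄/d)² cos θ_z = 1360 × 1.0262 × 0.8957 = 1250.07 W/m².

1250 W/m²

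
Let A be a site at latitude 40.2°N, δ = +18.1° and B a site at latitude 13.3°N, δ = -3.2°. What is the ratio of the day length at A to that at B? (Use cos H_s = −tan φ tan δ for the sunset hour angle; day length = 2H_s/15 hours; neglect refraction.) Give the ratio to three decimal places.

1.188

A: H_s = arccos(−tan 40.2° · tan 18.1°) = 106.03°, so 2H_s/15 = 14.1373 h.
B: H_s = arccos(−tan 13.3° · tan -3.2°) = 89.24°, so 2H_s/15 = 11.8987 h.
Ratio A/B = 14.1373 / 11.8987 = 1.1881.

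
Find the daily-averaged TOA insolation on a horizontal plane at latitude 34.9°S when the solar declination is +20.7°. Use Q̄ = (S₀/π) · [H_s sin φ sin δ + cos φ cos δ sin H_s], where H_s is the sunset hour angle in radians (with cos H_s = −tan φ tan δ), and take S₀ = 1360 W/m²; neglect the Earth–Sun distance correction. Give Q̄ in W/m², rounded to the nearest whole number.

206 W/m²

The sunset hour angle satisfies cos H_s = −tan φ tan δ = 0.2636, giving H_s = 74.72°. In radians, H_s = 1.3041.
H_s sin φ sin δ = 1.3041 × -0.5721 × 0.3535 = -0.2637.
cos φ cos δ sin H_s = 0.8202 × 0.9354 × 0.9646 = 0.7401.
Q̄ = (1360/π) × (-0.2637 + 0.7401) = 432.90 × 0.4764 = 206.23 W/m².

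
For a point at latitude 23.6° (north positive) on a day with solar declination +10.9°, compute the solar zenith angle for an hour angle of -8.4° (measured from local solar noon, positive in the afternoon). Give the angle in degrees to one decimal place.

cos θ_z = sin φ sin δ + cos φ cos δ cos H = (0.4003)(0.1891) + (0.9164)(0.9820)(0.9893) = 0.9660.
θ_z = arccos(0.9660) = 14.98°.

15.0°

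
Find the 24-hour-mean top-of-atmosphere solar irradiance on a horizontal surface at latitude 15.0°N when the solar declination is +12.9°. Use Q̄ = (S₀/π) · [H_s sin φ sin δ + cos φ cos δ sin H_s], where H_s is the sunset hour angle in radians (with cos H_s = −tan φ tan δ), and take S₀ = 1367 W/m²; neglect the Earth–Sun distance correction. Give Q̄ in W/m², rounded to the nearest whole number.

450 W/m²

−tan φ tan δ = −(0.2679)(0.2290) = -0.0613; H_s = arccos(-0.0613) = 93.51°. In radians, H_s = 1.6321.
H_s sin φ sin δ = 1.6321 × 0.2588 × 0.2233 = 0.0943.
cos φ cos δ sin H_s = 0.9659 × 0.9748 × 0.9981 = 0.9398.
Q̄ = (1367/π) × (0.0943 + 0.9398) = 435.13 × 1.0341 = 449.97 W/m².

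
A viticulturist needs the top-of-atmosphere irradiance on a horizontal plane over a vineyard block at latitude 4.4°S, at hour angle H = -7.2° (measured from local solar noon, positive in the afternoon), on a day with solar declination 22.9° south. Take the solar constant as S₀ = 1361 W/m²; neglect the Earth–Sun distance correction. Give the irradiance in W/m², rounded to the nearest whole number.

cos θ_z = sin(-4.4°) sin(-22.9°) + cos(-4.4°) cos(-22.9°) cos(-7.20°) = 0.0299 + 0.9112 = 0.9411.
Top-of-atmosphere irradiance = S₀ cos θ_z = 1361 × 0.9411 = 1280.84 W/m².

1281 W/m²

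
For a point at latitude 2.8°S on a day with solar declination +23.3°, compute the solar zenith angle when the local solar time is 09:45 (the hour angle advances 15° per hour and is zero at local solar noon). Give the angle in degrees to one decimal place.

Hour angle H = 15° × (9.75 − 12) = -33.75°.
With φ = -2.8°, δ = 23.3°, H = -33.75°: sin φ sin δ = -0.0193, cos φ cos δ cos H = 0.7627, so cos θ_z = 0.7434.
θ_z = arccos(0.7434) = 41.98°.

42.0°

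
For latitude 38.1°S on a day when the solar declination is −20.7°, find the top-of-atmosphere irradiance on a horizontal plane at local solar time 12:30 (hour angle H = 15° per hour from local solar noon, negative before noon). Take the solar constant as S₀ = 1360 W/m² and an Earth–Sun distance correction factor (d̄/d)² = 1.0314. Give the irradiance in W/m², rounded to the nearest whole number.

Hour angle H = 15° × (12.5 − 12) = 7.50°.
With φ = -38.1°, δ = -20.7°, H = 7.50°: sin φ sin δ = 0.2181, cos φ cos δ cos H = 0.7298, so cos θ_z = 0.9479.
Top-of-atmosphere irradiance = S₀ (d̄/d)² cos θ_z = 1360 × 1.0314 × 0.9479 = 1329.62 W/m².

1330 W/m²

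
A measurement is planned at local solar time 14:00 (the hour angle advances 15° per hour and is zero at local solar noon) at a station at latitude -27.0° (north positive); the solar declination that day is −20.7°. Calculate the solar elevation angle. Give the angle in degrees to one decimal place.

61.9°

Hour angle H = 15° × (14 − 12) = 30.00°.
cos θ_z = sin φ sin δ + cos φ cos δ cos H = (-0.4540)(-0.3535) + (0.8910)(0.9354)(0.8660) = 0.8822.
θ_z = arccos(0.8822) = 28.09°, so the elevation is 90° − 28.09° = 61.91°.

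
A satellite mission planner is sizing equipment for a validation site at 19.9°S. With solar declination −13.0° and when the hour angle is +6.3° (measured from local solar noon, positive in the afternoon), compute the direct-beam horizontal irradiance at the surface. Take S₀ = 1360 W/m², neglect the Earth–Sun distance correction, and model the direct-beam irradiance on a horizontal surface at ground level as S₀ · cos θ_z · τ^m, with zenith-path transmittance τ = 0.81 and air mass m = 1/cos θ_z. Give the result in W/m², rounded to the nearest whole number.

1085 W/m²

cos θ_z = sin(-19.9°) sin(-13.0°) + cos(-19.9°) cos(-13.0°) cos(6.30°) = 0.0766 + 0.9107 = 0.9873.
Air mass m = 1/cos θ_z = 1/0.9873 = 1.013; τ^m = 0.81^1.013 = 0.8078.
Surface direct beam = 1360 × 0.9873 × 0.8078 = 1084.66 W/m².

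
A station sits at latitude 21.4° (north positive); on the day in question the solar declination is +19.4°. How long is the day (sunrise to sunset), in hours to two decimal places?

13.06 hours

cos H_s = −tan(21.4°) · tan(19.4°) = -0.1380, so H_s = arccos(-0.1380) = 97.93°.
Day length = 2 H_s / 15° h⁻¹ = 195.86° / 15 = 13.057 h.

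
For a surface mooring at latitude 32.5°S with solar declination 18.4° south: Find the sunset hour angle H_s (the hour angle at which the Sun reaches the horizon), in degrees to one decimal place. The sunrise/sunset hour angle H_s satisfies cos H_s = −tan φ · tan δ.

−tan φ tan δ = −(-0.6371)(-0.3327) = -0.2120; H_s = arccos(-0.2120) = 102.24°.

102.2°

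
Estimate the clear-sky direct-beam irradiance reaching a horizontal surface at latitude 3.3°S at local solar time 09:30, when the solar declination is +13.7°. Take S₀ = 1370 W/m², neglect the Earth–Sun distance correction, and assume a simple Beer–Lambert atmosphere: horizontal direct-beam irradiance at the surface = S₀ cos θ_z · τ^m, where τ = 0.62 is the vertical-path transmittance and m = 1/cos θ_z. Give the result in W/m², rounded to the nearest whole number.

Hour angle H = 15° × (9.5 − 12) = -37.50°.
With φ = -3.3°, δ = 13.7°, H = -37.50°: sin φ sin δ = -0.0136, cos φ cos δ cos H = 0.7695, so cos θ_z = 0.7559.
Air mass m = 1/cos θ_z = 1/0.7559 = 1.323; τ^m = 0.62^1.323 = 0.5313.
Surface direct beam = 1370 × 0.7559 × 0.5313 = 550.21 W/m².

550 W/m²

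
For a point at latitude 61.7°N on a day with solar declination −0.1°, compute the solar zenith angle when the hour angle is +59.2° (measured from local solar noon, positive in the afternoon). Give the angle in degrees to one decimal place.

cos θ_z = sin φ sin δ + cos φ cos δ cos H = (0.8805)(-0.0017) + (0.4741)(1.0000)(0.5120) = 0.2412.
θ_z = arccos(0.2412) = 76.04°.

76.0°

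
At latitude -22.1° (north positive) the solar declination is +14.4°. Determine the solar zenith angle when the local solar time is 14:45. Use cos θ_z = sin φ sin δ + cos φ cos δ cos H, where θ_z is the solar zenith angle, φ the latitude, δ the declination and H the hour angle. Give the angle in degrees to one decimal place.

Hour angle H = 15° × (14.75 − 12) = 41.25°.
cos θ_z = sin(-22.1°) sin(14.4°) + cos(-22.1°) cos(14.4°) cos(41.25°) = -0.0936 + 0.6747 = 0.5811.
θ_z = arccos(0.5811) = 54.47°.

54.5°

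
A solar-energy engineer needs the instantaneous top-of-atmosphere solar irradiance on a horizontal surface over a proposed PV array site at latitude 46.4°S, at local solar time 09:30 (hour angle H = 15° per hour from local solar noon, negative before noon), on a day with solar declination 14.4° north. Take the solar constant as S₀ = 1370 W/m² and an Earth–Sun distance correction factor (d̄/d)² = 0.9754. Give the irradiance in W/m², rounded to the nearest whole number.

Hour angle H = 15° × (9.5 − 12) = -37.50°.
cos θ_z = sin(-46.4°) sin(14.4°) + cos(-46.4°) cos(14.4°) cos(-37.50°) = -0.1801 + 0.5299 = 0.3498.
Top-of-atmosphere irradiance = S₀ (d̄/d)² cos θ_z = 1370 × 0.9754 × 0.3498 = 467.44 W/m².

467 W/m²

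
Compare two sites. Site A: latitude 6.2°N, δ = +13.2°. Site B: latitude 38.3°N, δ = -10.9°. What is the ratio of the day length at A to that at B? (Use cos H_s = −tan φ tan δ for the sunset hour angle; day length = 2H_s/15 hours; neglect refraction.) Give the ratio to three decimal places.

1.126

A: H_s = arccos(−tan 6.2° · tan 13.2°) = 91.46°, so 2H_s/15 = 12.1947 h.
B: H_s = arccos(−tan 38.3° · tan -10.9°) = 81.25°, so 2H_s/15 = 10.8333 h.
Ratio A/B = 12.1947 / 10.8333 = 1.1257.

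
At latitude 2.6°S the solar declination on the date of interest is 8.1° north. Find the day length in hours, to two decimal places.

11.95 hours

cos H_s = −tan(-2.6°) · tan(8.1°) = 0.0065, so H_s = arccos(0.0065) = 89.63°.
Day length = 2 H_s / 15° h⁻¹ = 179.26° / 15 = 11.951 h.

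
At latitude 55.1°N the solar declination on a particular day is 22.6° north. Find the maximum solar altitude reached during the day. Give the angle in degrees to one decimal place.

57.5°

At local solar noon the hour angle is zero, so the elevation is 90° − |φ − δ| = 90° − |55.1° − (22.6°)| = 90° − 32.5° = 57.5°.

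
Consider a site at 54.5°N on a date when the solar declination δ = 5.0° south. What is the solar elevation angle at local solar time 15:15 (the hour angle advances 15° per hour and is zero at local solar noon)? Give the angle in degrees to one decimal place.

18.1°

Hour angle H = 15° × (15.25 − 12) = 48.75°.
With φ = 54.5°, δ = -5.0°, H = 48.75°: sin φ sin δ = -0.0710, cos φ cos δ cos H = 0.3814, so cos θ_z = 0.3104.
θ_z = arccos(0.3104) = 71.92°, so the elevation is 90° − 71.92° = 18.08°.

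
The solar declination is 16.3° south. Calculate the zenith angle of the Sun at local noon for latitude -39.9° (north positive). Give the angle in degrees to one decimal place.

At local solar noon the hour angle is zero, so the zenith angle is |φ − δ| = |-39.9° − (-16.3°)| = 23.6°.

23.6°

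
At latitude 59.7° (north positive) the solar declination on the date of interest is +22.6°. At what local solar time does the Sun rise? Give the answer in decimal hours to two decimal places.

−tan φ tan δ = −(1.7113)(0.4163) = -0.7124; H_s = arccos(-0.7124) = 135.43°.
Sunrise is at 12 − H_s/15 = 12 − 9.029 = 2.971 h local solar time.

2.97 h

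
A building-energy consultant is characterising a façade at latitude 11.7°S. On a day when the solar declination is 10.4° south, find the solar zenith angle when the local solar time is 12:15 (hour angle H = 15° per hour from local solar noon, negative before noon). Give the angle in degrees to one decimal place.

3.9°

Hour angle H = 15° × (12.25 − 12) = 3.75°.
cos θ_z = sin(-11.7°) sin(-10.4°) + cos(-11.7°) cos(-10.4°) cos(3.75°) = 0.0366 + 0.9611 = 0.9977.
θ_z = arccos(0.9977) = 3.89°.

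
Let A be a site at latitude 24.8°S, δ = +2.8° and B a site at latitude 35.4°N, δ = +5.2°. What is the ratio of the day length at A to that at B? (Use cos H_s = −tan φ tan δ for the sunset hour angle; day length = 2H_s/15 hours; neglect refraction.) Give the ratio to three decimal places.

A: H_s = arccos(−tan -24.8° · tan 2.8°) = 88.71°, so 2H_s/15 = 11.8280 h.
B: H_s = arccos(−tan 35.4° · tan 5.2°) = 93.71°, so 2H_s/15 = 12.4947 h.
Ratio A/B = 11.8280 / 12.4947 = 0.9466.

0.947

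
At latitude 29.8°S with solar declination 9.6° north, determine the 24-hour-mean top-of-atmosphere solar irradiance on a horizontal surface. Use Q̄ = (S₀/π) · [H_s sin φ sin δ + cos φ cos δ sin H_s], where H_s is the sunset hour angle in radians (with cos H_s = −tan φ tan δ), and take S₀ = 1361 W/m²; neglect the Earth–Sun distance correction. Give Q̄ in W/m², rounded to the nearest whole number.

cos H_s = −tan(-29.8°) · tan(9.6°) = 0.0969, so H_s = arccos(0.0969) = 84.44°. In radians, H_s = 1.4738.
H_s sin φ sin δ = 1.4738 × -0.4970 × 0.1668 = -0.1222.
cos φ cos δ sin H_s = 0.8678 × 0.9860 × 0.9953 = 0.8516.
Q̄ = (1361/π) × (-0.1222 + 0.8516) = 433.22 × 0.7294 = 315.99 W/m².

316 W/m²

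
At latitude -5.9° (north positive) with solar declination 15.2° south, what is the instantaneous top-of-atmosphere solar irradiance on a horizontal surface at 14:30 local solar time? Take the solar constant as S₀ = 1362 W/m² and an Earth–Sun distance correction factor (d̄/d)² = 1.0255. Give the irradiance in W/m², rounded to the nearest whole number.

1101 W/m²

Hour angle H = 15° × (14.5 − 12) = 37.50°.
cos θ_z = sin φ sin δ + cos φ cos δ cos H = (-0.1028)(-0.2622) + (0.9947)(0.9650)(0.7934) = 0.7885.
Top-of-atmosphere irradiance = S₀ (d̄/d)² cos θ_z = 1362 × 1.0255 × 0.7885 = 1101.32 W/m².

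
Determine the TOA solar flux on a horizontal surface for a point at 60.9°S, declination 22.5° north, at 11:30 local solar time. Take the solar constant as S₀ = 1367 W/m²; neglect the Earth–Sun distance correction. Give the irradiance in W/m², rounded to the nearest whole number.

Hour angle H = 15° × (11.5 − 12) = -7.50°.
With φ = -60.9°, δ = 22.5°, H = -7.50°: sin φ sin δ = -0.3344, cos φ cos δ cos H = 0.4455, so cos θ_z = 0.1111.
Top-of-atmosphere irradiance = S₀ cos θ_z = 1367 × 0.1111 = 151.87 W/m².

152 W/m²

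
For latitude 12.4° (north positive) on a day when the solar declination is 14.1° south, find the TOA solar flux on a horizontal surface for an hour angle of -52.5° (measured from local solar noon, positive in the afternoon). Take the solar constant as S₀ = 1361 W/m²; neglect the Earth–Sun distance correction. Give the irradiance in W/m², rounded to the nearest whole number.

cos θ_z = sin(12.4°) sin(-14.1°) + cos(12.4°) cos(-14.1°) cos(-52.50°) = -0.0523 + 0.5766 = 0.5243.
Top-of-atmosphere irradiance = S₀ cos θ_z = 1361 × 0.5243 = 713.57 W/m².

714 W/m²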